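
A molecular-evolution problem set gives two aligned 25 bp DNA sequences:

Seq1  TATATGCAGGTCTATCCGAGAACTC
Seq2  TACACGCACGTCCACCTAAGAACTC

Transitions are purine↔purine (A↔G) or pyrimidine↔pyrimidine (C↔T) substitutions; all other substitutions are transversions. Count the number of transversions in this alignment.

1

Differing sites — 3:T/C (Ti); 5:T/C (Ti); 9:G/C (Tv); 13:T/C (Ti); 15:T/C (Ti); 17:C/T (Ti); 18:G/A (Ti).
Of the 7 differences, 6 transitions and 1 transversion, so the answer is 1.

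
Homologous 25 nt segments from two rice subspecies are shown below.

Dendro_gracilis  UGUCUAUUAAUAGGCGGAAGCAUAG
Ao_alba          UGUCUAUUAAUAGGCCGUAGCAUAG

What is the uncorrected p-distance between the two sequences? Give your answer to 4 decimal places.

The sequences differ at positions 16 (G/C), 18 (A/U).
There are 2 differences over 25 sites, so p = 2/25 = 0.0800.

0.0800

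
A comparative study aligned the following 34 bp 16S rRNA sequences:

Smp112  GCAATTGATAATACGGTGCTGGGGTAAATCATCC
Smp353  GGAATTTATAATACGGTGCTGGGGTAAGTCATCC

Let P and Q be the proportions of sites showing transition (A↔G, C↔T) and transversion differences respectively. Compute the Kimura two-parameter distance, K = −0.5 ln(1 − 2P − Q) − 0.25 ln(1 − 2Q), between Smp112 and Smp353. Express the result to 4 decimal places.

0.0939

The sequences differ at positions 2 (C/G, transversion), 7 (G/T, transversion), 28 (A/G, transition).
Of the 3 differences, 1 transition and 2 transversions over 34 sites: P = 1/34 = 0.029412, Q = 2/34 = 0.058824.
d = −0.5·ln(0.882352) − 0.25·ln(0.882352) = −0.5·(-0.125164) − 0.25·(-0.125164) = 0.0939.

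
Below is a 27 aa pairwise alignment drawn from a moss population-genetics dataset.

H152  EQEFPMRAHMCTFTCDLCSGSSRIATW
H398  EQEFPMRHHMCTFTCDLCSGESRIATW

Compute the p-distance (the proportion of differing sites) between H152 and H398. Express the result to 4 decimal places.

Mismatches occur at site 8 (A↔H), site 21 (S↔E).
There are 2 differences over 27 sites, so p = 2/27 = 0.0741.

0.0741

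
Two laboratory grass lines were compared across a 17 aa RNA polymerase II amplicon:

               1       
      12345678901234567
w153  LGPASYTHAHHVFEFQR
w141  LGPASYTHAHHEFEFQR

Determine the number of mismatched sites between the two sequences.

1

Differing sites — 12:V/E.
That gives 1 mismatch out of 17 aligned sites, so the Hamming distance is 1.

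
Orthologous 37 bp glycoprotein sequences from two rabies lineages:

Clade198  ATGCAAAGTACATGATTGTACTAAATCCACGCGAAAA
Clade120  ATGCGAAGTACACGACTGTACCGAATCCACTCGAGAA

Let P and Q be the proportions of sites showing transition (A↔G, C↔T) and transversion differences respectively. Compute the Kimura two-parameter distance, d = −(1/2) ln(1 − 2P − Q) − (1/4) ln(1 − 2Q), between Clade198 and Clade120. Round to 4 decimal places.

0.2303

Differing sites — 5:A/G (Ti); 13:T/C (Ti); 16:T/C (Ti); 22:T/C (Ti); 23:A/G (Ti); 31:G/T (Tv); 35:A/G (Ti).
Of the 7 differences, 6 transitions and 1 transversion over 37 sites: P = 6/37 = 0.162162, Q = 1/37 = 0.027027.
d = −0.5·ln(0.648649) − 0.25·ln(0.945946) = −0.5·(-0.432864) − 0.25·(-0.055570) = 0.2303.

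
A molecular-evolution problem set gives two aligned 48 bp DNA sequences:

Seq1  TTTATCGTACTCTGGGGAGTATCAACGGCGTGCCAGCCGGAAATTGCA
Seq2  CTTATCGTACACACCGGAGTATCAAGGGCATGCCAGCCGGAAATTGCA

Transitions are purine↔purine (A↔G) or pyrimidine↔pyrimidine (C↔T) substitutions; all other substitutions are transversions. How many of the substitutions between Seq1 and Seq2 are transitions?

Differing sites — 1:T/C (Ti); 11:T/A (Tv); 13:T/A (Tv); 14:G/C (Tv); 15:G/C (Tv); 26:C/G (Tv); 30:G/A (Ti).
Of the 7 differences, 2 transitions and 5 transversions, so the answer is 2.

2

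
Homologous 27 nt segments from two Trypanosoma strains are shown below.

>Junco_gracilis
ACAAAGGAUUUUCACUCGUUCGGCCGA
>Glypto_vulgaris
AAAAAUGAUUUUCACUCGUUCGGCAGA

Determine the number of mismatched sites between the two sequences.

3

Mismatches occur at site 2 (C→A), site 6 (G→U), site 25 (C→A).
That gives 3 mismatches out of 27 aligned sites, so the Hamming distance is 3.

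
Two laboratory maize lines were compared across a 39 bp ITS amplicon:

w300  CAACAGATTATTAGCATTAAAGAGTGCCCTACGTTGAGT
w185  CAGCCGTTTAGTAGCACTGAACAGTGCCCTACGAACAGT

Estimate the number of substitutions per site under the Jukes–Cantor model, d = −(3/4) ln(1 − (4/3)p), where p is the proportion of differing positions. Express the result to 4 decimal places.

0.3138

Mismatches occur at site 3 (A↔G), site 5 (A↔C), site 7 (A↔T), site 11 (T↔G), site 17 (T↔C), site 19 (A↔G), site 22 (G↔C), site 34 (T↔A), site 35 (T↔A), site 36 (G↔C).
p = 10/39 = 0.256410.
d = −0.75 · ln(1 − (4/3)·0.256410) = −0.75 · ln(0.658120) = −0.75 · (-0.418368) = 0.3138.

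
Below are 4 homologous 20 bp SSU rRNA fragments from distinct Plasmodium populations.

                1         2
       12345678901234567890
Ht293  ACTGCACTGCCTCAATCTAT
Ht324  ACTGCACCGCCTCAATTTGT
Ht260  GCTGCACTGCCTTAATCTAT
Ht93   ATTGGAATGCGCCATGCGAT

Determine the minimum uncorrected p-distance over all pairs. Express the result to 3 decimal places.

0.100

Pairwise Hamming distances:
  Ht293 vs Ht324: 3
  Ht293 vs Ht260: 2
  Ht293 vs Ht93: 8
  Ht324 vs Ht260: 5
  Ht324 vs Ht93: 11
  Ht260 vs Ht93: 10
The smallest is 2 mismatches, between Ht293 and Ht260; p = 2/20 = 0.100.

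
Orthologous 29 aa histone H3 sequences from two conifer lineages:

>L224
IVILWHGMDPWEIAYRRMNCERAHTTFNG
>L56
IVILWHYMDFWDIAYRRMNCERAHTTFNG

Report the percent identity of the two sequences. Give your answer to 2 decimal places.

89.66%

The sequences differ at positions 7 (G/Y), 10 (P/F), 12 (E/D).
26 of the 29 sites match, so the percent identity is 26/29 × 100 = 89.66%.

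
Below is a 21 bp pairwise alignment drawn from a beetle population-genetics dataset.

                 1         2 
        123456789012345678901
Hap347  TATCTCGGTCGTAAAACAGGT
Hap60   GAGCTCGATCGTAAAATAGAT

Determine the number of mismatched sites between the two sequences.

Mismatches occur at site 1 (T→G), site 3 (T→G), site 8 (G→A), site 17 (C→T), site 20 (G→A).
That gives 5 mismatches out of 21 aligned sites, so the Hamming distance is 5.

5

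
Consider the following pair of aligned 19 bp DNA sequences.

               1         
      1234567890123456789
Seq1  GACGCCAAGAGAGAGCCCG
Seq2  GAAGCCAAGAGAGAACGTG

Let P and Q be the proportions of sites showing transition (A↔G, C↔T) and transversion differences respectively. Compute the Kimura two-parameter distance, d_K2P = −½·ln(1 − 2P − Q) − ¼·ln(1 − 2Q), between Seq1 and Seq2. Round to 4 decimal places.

0.2488

Differing sites — 3:C/A (Tv); 15:G/A (Ti); 17:C/G (Tv); 18:C/T (Ti).
Of the 4 differences, 2 transitions and 2 transversions over 19 sites: P = 2/19 = 0.105263, Q = 2/19 = 0.105263.
d = −0.5·ln(0.684211) − 0.25·ln(0.789474) = −0.5·(-0.379489) − 0.25·(-0.236388) = 0.2488.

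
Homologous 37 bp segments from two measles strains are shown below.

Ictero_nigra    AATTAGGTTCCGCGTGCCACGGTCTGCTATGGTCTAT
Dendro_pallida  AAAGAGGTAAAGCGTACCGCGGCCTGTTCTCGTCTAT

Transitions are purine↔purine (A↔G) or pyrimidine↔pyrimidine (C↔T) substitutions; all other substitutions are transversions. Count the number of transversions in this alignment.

Mismatches occur at site 3 (T/A, transversion), site 4 (T/G, transversion), site 9 (T/A, transversion), site 10 (C/A, transversion), site 11 (C/A, transversion), site 16 (G/A, transition), site 19 (A/G, transition), site 23 (T/C, transition), site 27 (C/T, transition), site 29 (A/C, transversion), site 31 (G/C, transversion).
Of the 11 differences, 4 transitions and 7 transversions, so the answer is 7.

7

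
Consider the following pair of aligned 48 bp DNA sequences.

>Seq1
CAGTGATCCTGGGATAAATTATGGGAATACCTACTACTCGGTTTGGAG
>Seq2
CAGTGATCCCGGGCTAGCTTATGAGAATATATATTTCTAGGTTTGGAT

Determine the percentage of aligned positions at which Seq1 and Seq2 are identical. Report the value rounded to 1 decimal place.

Differing sites — 10:T/C; 14:A/C; 17:A/G; 18:A/C; 24:G/A; 30:C/T; 31:C/A; 34:C/T; 36:A/T; 39:C/A; 48:G/T.
37 of the 48 sites match, so the percent identity is 37/48 × 100 = 77.1%.

77.1%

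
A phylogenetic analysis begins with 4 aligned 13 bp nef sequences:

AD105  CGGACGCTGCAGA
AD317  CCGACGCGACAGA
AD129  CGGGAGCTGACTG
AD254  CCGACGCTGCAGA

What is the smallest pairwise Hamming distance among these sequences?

Pairwise Hamming distances:
  AD105 vs AD317: 3
  AD105 vs AD129: 6
  AD105 vs AD254: 1
  AD317 vs AD129: 9
  AD317 vs AD254: 2
  AD129 vs AD254: 7
The smallest is 1, between AD105 and AD254.

1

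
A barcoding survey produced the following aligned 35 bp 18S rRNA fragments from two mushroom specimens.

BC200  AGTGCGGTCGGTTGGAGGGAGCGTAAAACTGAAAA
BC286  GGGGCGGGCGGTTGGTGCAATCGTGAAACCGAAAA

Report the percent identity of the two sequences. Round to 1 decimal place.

74.3%

The sequences differ at positions 1 (A/G), 3 (T/G), 8 (T/G), 16 (A/T), 18 (G/C), 19 (G/A), 21 (G/T), 25 (A/G), 30 (T/C).
26 of the 35 sites match, so the percent identity is 26/35 × 100 = 74.3%.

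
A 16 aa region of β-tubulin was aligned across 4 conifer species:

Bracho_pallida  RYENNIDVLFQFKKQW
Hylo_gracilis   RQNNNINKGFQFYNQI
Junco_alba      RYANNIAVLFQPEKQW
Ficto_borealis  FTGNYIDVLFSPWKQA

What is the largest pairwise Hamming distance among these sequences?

12

Pairwise Hamming distances:
  Bracho_pallida vs Hylo_gracilis: 8
  Bracho_pallida vs Junco_alba: 4
  Bracho_pallida vs Ficto_borealis: 8
  Hylo_gracilis vs Junco_alba: 9
  Hylo_gracilis vs Ficto_borealis: 12
  Junco_alba vs Ficto_borealis: 8
The largest is 12, between Hylo_gracilis and Ficto_borealis.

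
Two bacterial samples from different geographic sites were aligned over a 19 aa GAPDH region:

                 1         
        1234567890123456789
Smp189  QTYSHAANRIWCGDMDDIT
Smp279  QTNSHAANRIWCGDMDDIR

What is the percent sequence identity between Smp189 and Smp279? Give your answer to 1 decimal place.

89.5%

The sequences differ at positions 3 (Y/N), 19 (T/R).
17 of the 19 sites match, so the percent identity is 17/19 × 100 = 89.5%.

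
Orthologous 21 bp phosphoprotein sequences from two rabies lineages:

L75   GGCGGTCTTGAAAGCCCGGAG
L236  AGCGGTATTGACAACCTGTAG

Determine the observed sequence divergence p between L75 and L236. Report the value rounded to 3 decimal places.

Differing sites — 1:G/A; 7:C/A; 12:A/C; 14:G/A; 17:C/T; 19:G/T.
There are 6 differences over 21 sites, so p = 6/21 = 0.286.

0.286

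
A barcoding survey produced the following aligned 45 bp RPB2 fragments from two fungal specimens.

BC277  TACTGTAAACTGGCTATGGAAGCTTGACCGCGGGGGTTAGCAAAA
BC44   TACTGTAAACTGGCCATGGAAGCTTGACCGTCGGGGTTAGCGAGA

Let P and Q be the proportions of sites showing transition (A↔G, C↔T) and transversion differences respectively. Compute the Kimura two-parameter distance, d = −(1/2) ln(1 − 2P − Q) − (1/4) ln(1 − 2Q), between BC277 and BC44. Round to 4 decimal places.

Mismatches occur at site 15 (T↔C, transition), site 31 (C↔T, transition), site 32 (G↔C, transversion), site 42 (A↔G, transition), site 44 (A↔G, transition).
Of the 5 differences, 4 transitions and 1 transversion over 45 sites: P = 4/45 = 0.088889, Q = 1/45 = 0.022222.
d = −0.5·ln(0.800000) − 0.25·ln(0.955556) = −0.5·(-0.223144) − 0.25·(-0.045462) = 0.1229.

0.1229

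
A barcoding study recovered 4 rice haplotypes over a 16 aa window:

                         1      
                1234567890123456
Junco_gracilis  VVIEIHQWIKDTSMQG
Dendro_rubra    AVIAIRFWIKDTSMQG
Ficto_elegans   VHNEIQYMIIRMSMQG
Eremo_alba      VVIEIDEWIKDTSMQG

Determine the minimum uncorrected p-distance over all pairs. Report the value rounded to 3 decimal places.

0.125

Pairwise Hamming distances:
  Junco_gracilis vs Dendro_rubra: 4
  Junco_gracilis vs Ficto_elegans: 8
  Junco_gracilis vs Eremo_alba: 2
  Dendro_rubra vs Ficto_elegans: 10
  Dendro_rubra vs Eremo_alba: 4
  Ficto_elegans vs Eremo_alba: 8
The smallest is 2 mismatches, between Junco_gracilis and Eremo_alba; p = 2/16 = 0.125.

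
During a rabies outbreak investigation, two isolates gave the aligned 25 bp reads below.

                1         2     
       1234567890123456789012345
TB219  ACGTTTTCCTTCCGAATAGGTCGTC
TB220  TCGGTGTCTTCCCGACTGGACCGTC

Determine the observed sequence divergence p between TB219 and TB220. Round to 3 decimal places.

0.360

Mismatches occur at site 1 (A→T), site 4 (T→G), site 6 (T→G), site 9 (C→T), site 11 (T→C), site 16 (A→C), site 18 (A→G), site 20 (G→A), site 21 (T→C).
There are 9 differences over 25 sites, so p = 9/25 = 0.360.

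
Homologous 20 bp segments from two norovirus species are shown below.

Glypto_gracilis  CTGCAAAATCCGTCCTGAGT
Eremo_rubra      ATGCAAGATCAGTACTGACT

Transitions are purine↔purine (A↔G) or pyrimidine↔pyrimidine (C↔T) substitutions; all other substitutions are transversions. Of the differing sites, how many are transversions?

Mismatches occur at site 1 (C↔A, transversion), site 7 (A↔G, transition), site 11 (C↔A, transversion), site 14 (C↔A, transversion), site 19 (G↔C, transversion).
Of the 5 differences, 1 transition and 4 transversions, so the answer is 4.

4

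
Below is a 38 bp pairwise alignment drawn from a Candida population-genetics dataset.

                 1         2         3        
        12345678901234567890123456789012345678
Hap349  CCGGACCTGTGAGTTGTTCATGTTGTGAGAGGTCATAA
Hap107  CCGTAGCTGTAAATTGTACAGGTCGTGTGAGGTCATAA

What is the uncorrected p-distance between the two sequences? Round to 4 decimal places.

0.2105

The sequences differ at positions 4 (G/T), 6 (C/G), 11 (G/A), 13 (G/A), 18 (T/A), 21 (T/G), 24 (T/C), 28 (A/T).
There are 8 differences over 38 sites, so p = 8/38 = 0.2105.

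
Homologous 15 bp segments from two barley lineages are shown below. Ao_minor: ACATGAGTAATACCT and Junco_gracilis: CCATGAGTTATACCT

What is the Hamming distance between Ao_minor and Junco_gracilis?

2

Mismatches occur at site 1 (A→C), site 9 (A→T).
That gives 2 mismatches out of 15 aligned sites, so the Hamming distance is 2.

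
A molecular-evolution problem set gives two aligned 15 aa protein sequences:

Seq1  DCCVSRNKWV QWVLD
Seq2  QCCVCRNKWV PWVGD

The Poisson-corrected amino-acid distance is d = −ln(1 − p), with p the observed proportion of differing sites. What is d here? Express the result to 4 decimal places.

0.3102

The sequences differ at positions 1 (D/Q), 5 (S/C), 11 (Q/P), 14 (L/G).
p = 4/15 = 0.266667.
d = −ln(1 − 0.266667) = −ln(0.733333) = 0.3102.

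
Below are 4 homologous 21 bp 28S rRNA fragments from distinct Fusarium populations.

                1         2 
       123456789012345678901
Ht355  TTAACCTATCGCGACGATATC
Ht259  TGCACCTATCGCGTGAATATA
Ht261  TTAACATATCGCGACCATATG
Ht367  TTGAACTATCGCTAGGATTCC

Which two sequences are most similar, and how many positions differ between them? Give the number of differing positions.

3

Pairwise Hamming distances:
  Ht355 vs Ht259: 6
  Ht355 vs Ht261: 3
  Ht355 vs Ht367: 6
  Ht259 vs Ht261: 7
  Ht259 vs Ht367: 9
  Ht261 vs Ht367: 9
The smallest is 3, between Ht355 and Ht261.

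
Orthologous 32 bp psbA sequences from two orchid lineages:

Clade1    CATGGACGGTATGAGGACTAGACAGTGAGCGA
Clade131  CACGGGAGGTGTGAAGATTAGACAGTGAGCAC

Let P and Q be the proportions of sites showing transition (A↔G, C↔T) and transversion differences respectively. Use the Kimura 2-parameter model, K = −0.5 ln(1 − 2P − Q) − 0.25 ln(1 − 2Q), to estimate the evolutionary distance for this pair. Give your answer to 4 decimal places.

Mismatches occur at site 3 (T↔C, transition), site 6 (A↔G, transition), site 7 (C↔A, transversion), site 11 (A↔G, transition), site 15 (G↔A, transition), site 18 (C↔T, transition), site 31 (G↔A, transition), site 32 (A↔C, transversion).
Of the 8 differences, 6 transitions and 2 transversions over 32 sites: P = 6/32 = 0.187500, Q = 2/32 = 0.062500.
d = −0.5·ln(0.562500) − 0.25·ln(0.875000) = −0.5·(-0.575364) − 0.25·(-0.133531) = 0.3211.

0.3211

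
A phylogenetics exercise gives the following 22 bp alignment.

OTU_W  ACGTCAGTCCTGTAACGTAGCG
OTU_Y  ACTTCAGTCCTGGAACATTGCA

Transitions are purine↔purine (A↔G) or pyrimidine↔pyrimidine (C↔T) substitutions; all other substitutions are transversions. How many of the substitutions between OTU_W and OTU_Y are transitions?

The sequences differ at positions 3 (G/T, transversion), 13 (T/G, transversion), 17 (G/A, transition), 19 (A/T, transversion), 22 (G/A, transition).
Of the 5 differences, 2 transitions and 3 transversions, so the answer is 2.

2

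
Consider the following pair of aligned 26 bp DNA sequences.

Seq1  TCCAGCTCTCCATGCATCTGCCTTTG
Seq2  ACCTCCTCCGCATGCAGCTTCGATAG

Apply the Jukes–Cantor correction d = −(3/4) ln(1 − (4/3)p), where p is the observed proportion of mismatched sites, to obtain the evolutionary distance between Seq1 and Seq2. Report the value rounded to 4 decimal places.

0.5393

Differing sites — 1:T/A; 4:A/T; 5:G/C; 9:T/C; 10:C/G; 17:T/G; 20:G/T; 22:C/G; 23:T/A; 25:T/A.
p = 10/26 = 0.384615.
d = −0.75 · ln(1 − (4/3)·0.384615) = −0.75 · ln(0.487180) = −0.75 · (-0.719122) = 0.5393.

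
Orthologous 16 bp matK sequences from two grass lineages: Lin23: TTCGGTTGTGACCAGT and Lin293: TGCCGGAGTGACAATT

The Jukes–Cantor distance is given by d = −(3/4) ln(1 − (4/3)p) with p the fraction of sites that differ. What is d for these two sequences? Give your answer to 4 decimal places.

The sequences differ at positions 2 (T/G), 4 (G/C), 6 (T/G), 7 (T/A), 13 (C/A), 15 (G/T).
p = 6/16 = 0.375000.
d = −0.75 · ln(1 − (4/3)·0.375000) = −0.75 · ln(0.500000) = −0.75 · (-0.693147) = 0.5199.

0.5199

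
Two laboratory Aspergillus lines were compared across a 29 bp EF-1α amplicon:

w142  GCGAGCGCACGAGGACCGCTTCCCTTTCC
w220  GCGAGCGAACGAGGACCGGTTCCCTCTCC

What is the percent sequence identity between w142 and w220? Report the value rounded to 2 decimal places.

The sequences differ at positions 8 (C/A), 19 (C/G), 26 (T/C).
26 of the 29 sites match, so the percent identity is 26/29 × 100 = 89.66%.

89.66%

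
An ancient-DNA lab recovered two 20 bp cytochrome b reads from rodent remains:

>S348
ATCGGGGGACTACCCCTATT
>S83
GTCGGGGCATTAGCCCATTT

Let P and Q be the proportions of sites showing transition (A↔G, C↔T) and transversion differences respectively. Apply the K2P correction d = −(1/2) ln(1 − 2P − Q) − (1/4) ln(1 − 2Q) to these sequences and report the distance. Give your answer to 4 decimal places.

0.3831

Differing sites — 1:A/G (Ti); 8:G/C (Tv); 10:C/T (Ti); 13:C/G (Tv); 17:T/A (Tv); 18:A/T (Tv).
Of the 6 differences, 2 transitions and 4 transversions over 20 sites: P = 2/20 = 0.100000, Q = 4/20 = 0.200000.
d = −0.5·ln(0.600000) − 0.25·ln(0.600000) = −0.5·(-0.510826) − 0.25·(-0.510826) = 0.3831.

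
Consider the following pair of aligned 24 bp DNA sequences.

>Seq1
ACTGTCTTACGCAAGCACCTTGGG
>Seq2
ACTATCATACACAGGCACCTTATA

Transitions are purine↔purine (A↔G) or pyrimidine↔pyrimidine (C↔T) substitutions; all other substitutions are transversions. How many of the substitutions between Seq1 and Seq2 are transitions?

Differing sites — 4:G/A (Ti); 7:T/A (Tv); 11:G/A (Ti); 14:A/G (Ti); 22:G/A (Ti); 23:G/T (Tv); 24:G/A (Ti).
Of the 7 differences, 5 transitions and 2 transversions, so the answer is 5.

5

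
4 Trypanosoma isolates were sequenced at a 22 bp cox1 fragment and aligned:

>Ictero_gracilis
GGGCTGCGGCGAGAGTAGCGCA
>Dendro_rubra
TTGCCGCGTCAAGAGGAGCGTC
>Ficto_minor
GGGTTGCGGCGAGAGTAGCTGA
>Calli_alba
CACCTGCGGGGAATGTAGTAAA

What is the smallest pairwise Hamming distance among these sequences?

Pairwise Hamming distances:
  Ictero_gracilis vs Dendro_rubra: 8
  Ictero_gracilis vs Ficto_minor: 3
  Ictero_gracilis vs Calli_alba: 9
  Dendro_rubra vs Ficto_minor: 10
  Dendro_rubra vs Calli_alba: 14
  Ficto_minor vs Calli_alba: 10
The smallest is 3, between Ictero_gracilis and Ficto_minor.

3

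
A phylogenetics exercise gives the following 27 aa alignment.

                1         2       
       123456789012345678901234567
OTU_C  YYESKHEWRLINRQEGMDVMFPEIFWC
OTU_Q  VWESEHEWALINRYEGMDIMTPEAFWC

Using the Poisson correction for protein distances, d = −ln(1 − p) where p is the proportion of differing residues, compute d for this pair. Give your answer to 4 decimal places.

0.3514

Mismatches occur at site 1 (Y/V), site 2 (Y/W), site 5 (K/E), site 9 (R/A), site 14 (Q/Y), site 19 (V/I), site 21 (F/T), site 24 (I/A).
p = 8/27 = 0.296296.
d = −ln(1 − 0.296296) = −ln(0.703704) = 0.3514.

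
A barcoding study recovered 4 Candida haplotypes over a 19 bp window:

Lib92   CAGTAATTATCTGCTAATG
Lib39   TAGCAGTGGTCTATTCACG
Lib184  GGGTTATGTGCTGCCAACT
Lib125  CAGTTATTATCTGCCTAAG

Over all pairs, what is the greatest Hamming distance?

12

Pairwise Hamming distances:
  Lib92 vs Lib39: 9
  Lib92 vs Lib184: 9
  Lib92 vs Lib125: 4
  Lib39 vs Lib184: 12
  Lib39 vs Lib125: 11
  Lib184 vs Lib125: 8
The largest is 12, between Lib39 and Lib184.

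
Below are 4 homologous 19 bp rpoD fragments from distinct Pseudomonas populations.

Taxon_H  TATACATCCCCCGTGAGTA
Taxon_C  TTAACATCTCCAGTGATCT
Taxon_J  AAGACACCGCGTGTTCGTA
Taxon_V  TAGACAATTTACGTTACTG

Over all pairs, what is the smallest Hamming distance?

Pairwise Hamming distances:
  Taxon_H vs Taxon_C: 7
  Taxon_H vs Taxon_J: 8
  Taxon_H vs Taxon_V: 9
  Taxon_C vs Taxon_J: 12
  Taxon_C vs Taxon_V: 11
  Taxon_J vs Taxon_V: 10
The smallest is 7, between Taxon_H and Taxon_C.

7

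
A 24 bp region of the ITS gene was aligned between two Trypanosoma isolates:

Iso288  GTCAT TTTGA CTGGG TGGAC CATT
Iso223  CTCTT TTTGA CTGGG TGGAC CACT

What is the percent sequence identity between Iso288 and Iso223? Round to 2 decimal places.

87.50%

Mismatches occur at site 1 (G→C), site 4 (A→T), site 23 (T→C).
21 of the 24 sites match, so the percent identity is 21/24 × 100 = 87.50%.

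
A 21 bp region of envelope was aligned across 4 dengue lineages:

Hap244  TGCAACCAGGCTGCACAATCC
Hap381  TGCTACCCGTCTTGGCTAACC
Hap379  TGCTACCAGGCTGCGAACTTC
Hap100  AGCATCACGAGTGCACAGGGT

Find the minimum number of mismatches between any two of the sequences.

Pairwise Hamming distances:
  Hap244 vs Hap381: 8
  Hap244 vs Hap379: 5
  Hap244 vs Hap100: 10
  Hap381 vs Hap379: 9
  Hap381 vs Hap100: 14
  Hap379 vs Hap100: 13
The smallest is 5, between Hap244 and Hap379.

5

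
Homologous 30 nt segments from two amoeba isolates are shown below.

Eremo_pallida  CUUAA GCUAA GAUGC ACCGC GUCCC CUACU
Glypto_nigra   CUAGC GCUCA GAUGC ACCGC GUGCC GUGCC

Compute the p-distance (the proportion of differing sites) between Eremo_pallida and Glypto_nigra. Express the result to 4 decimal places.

The sequences differ at positions 3 (U/A), 4 (A/G), 5 (A/C), 9 (A/C), 23 (C/G), 26 (C/G), 28 (A/G), 30 (U/C).
There are 8 differences over 30 sites, so p = 8/30 = 0.2667.

0.2667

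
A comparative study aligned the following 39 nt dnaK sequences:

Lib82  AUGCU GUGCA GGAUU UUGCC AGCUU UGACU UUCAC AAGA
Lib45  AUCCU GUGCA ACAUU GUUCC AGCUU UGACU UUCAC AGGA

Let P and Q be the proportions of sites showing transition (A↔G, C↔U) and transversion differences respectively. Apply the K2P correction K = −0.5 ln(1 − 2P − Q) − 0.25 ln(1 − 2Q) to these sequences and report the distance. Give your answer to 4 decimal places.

0.1722

The sequences differ at positions 3 (G/C, transversion), 11 (G/A, transition), 12 (G/C, transversion), 16 (U/G, transversion), 18 (G/U, transversion), 37 (A/G, transition).
Of the 6 differences, 2 transitions and 4 transversions over 39 sites: P = 2/39 = 0.051282, Q = 4/39 = 0.102564.
d = −0.5·ln(0.794872) − 0.25·ln(0.794872) = −0.5·(-0.229574) − 0.25·(-0.229574) = 0.1722.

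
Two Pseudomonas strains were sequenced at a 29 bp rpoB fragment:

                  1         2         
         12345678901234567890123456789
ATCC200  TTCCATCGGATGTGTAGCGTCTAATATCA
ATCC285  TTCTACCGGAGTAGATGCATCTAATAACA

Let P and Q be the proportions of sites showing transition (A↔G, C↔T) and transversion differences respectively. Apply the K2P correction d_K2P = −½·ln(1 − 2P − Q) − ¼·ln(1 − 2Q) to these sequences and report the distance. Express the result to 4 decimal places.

The sequences differ at positions 4 (C/T, transition), 6 (T/C, transition), 11 (T/G, transversion), 12 (G/T, transversion), 13 (T/A, transversion), 15 (T/A, transversion), 16 (A/T, transversion), 19 (G/A, transition), 27 (T/A, transversion).
Of the 9 differences, 3 transitions and 6 transversions over 29 sites: P = 3/29 = 0.103448, Q = 6/29 = 0.206897.
d = −0.5·ln(0.586207) − 0.25·ln(0.586206) = −0.5·(-0.534082) − 0.25·(-0.534084) = 0.4006.

0.4006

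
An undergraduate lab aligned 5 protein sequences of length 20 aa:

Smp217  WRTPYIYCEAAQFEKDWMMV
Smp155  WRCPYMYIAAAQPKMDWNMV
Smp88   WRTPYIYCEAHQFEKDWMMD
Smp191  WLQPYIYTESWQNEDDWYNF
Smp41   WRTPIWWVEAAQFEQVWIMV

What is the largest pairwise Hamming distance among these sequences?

Pairwise Hamming distances:
  Smp217 vs Smp155: 8
  Smp217 vs Smp88: 2
  Smp217 vs Smp191: 10
  Smp217 vs Smp41: 7
  Smp155 vs Smp88: 10
  Smp155 vs Smp191: 13
  Smp155 vs Smp41: 11
  Smp88 vs Smp191: 10
  Smp88 vs Smp41: 9
  Smp191 vs Smp41: 14
The largest is 14, between Smp191 and Smp41.

14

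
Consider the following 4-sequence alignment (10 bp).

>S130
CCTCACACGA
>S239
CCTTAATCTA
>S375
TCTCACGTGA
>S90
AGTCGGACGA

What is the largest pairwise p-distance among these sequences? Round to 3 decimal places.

Pairwise Hamming distances:
  S130 vs S239: 4
  S130 vs S375: 3
  S130 vs S90: 4
  S239 vs S375: 6
  S239 vs S90: 7
  S375 vs S90: 6
The largest is 7 mismatches, between S239 and S90; p = 7/10 = 0.700.

0.700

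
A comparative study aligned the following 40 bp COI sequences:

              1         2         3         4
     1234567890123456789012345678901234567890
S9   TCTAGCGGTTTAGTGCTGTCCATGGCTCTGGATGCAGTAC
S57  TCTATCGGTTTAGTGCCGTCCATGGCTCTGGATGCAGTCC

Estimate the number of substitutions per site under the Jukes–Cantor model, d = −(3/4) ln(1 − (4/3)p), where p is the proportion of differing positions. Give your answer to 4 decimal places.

0.0790

The sequences differ at positions 5 (G/T), 17 (T/C), 39 (A/C).
p = 3/40 = 0.075000.
d = −0.75 · ln(1 − (4/3)·0.075000) = −0.75 · ln(0.900000) = −0.75 · (-0.105361) = 0.0790.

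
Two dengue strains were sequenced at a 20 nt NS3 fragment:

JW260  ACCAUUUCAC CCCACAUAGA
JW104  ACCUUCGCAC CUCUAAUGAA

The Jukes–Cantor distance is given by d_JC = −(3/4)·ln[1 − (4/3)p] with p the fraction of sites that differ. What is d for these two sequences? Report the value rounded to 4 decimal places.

0.5716

Differing sites — 4:A/U; 6:U/C; 7:U/G; 12:C/U; 14:A/U; 15:C/A; 18:A/G; 19:G/A.
p = 8/20 = 0.400000.
d = −0.75 · ln(1 − (4/3)·0.400000) = −0.75 · ln(0.466667) = −0.75 · (-0.762139) = 0.5716.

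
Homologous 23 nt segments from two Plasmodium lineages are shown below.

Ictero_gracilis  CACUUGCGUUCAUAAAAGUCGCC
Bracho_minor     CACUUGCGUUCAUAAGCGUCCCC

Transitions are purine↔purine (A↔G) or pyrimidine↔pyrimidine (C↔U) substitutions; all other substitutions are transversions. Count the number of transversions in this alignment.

2

Mismatches occur at site 16 (A→G, transition), site 17 (A→C, transversion), site 21 (G→C, transversion).
Of the 3 differences, 1 transition and 2 transversions, so the answer is 2.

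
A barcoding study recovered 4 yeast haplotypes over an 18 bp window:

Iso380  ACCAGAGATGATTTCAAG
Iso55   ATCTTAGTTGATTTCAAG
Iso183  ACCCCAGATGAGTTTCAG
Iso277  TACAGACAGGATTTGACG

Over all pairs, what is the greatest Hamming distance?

10

Pairwise Hamming distances:
  Iso380 vs Iso55: 4
  Iso380 vs Iso183: 5
  Iso380 vs Iso277: 6
  Iso55 vs Iso183: 7
  Iso55 vs Iso277: 9
  Iso183 vs Iso277: 10
The largest is 10, between Iso183 and Iso277.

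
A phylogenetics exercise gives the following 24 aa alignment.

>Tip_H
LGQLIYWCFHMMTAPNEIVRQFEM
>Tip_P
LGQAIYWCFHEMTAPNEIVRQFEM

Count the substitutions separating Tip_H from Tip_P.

2

Mismatches occur at site 4 (L→A), site 11 (M→E).
That gives 2 mismatches out of 24 aligned sites, so the Hamming distance is 2.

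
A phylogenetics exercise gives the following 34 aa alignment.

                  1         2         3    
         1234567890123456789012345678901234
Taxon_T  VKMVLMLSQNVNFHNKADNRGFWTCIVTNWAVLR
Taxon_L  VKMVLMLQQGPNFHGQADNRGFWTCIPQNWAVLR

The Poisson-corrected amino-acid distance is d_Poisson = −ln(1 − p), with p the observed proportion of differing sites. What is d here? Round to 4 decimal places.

Differing sites — 8:S/Q; 10:N/G; 11:V/P; 15:N/G; 16:K/Q; 27:V/P; 28:T/Q.
p = 7/34 = 0.205882.
d = −ln(1 − 0.205882) = −ln(0.794118) = 0.2305.

0.2305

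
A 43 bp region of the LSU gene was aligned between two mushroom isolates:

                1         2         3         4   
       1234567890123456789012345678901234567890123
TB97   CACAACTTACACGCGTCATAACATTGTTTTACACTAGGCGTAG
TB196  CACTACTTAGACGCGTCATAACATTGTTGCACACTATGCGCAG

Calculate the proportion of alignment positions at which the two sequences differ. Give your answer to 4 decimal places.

0.1395

The sequences differ at positions 4 (A/T), 10 (C/G), 29 (T/G), 30 (T/C), 37 (G/T), 41 (T/C).
There are 6 differences over 43 sites, so p = 6/43 = 0.1395.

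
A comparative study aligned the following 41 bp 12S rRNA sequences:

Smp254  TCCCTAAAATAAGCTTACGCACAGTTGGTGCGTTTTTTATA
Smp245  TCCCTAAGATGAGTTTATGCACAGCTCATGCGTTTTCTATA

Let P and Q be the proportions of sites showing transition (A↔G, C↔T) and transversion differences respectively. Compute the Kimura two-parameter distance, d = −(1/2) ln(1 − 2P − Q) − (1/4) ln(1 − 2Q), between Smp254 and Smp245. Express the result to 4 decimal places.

Differing sites — 8:A/G (Ti); 11:A/G (Ti); 14:C/T (Ti); 18:C/T (Ti); 25:T/C (Ti); 27:G/C (Tv); 28:G/A (Ti); 37:T/C (Ti).
Of the 8 differences, 7 transitions and 1 transversion over 41 sites: P = 7/41 = 0.170732, Q = 1/41 = 0.024390.
d = −0.5·ln(0.634146) − 0.25·ln(0.951220) = −0.5·(-0.455476) − 0.25·(-0.050010) = 0.2402.

0.2402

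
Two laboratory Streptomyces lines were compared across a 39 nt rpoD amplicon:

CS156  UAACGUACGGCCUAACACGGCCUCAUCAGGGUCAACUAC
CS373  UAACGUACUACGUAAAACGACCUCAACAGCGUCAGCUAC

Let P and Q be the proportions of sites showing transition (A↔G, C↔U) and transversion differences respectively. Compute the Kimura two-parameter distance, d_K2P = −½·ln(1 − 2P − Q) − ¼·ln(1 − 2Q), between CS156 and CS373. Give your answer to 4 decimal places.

Mismatches occur at site 9 (G→U, transversion), site 10 (G→A, transition), site 12 (C→G, transversion), site 16 (C→A, transversion), site 20 (G→A, transition), site 26 (U→A, transversion), site 30 (G→C, transversion), site 35 (A→G, transition).
Of the 8 differences, 3 transitions and 5 transversions over 39 sites: P = 3/39 = 0.076923, Q = 5/39 = 0.128205.
d = −0.5·ln(0.717949) − 0.25·ln(0.743590) = −0.5·(-0.331357) − 0.25·(-0.296265) = 0.2397.

0.2397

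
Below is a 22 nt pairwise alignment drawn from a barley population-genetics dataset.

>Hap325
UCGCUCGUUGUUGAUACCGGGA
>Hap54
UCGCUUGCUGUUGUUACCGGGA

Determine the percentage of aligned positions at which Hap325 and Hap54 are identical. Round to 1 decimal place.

Mismatches occur at site 6 (C↔U), site 8 (U↔C), site 14 (A↔U).
19 of the 22 sites match, so the percent identity is 19/22 × 100 = 86.4%.

86.4%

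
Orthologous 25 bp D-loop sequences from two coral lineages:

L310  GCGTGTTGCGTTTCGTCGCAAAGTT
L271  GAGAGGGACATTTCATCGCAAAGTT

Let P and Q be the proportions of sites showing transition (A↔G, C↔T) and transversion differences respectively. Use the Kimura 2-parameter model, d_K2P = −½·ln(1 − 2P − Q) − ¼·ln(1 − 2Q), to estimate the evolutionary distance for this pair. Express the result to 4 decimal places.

0.3518

The sequences differ at positions 2 (C/A, transversion), 4 (T/A, transversion), 6 (T/G, transversion), 7 (T/G, transversion), 8 (G/A, transition), 10 (G/A, transition), 15 (G/A, transition).
Of the 7 differences, 3 transitions and 4 transversions over 25 sites: P = 3/25 = 0.120000, Q = 4/25 = 0.160000.
d = −0.5·ln(0.600000) − 0.25·ln(0.680000) = −0.5·(-0.510826) − 0.25·(-0.385662) = 0.3518.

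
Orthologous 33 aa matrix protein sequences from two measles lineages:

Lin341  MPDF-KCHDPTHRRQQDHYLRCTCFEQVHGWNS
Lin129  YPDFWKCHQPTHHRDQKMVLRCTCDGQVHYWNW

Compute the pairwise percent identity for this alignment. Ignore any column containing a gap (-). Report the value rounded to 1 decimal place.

Excluding the 1 gap column leaves 32 comparable sites.
Differing sites — 1:M/Y; 9:D/Q; 13:R/H; 15:Q/D; 17:D/K; 18:H/M; 19:Y/V; 25:F/D; 26:E/G; 30:G/Y; 33:S/W.
21 of the 32 comparable sites match, so the percent identity is 21/32 × 100 = 65.6%.

65.6%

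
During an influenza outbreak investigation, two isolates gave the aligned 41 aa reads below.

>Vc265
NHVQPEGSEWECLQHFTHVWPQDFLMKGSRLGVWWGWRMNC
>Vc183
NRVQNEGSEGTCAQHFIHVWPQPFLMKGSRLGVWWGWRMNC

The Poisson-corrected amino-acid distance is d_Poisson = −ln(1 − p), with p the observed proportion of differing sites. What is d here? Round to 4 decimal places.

0.1872

Mismatches occur at site 2 (H↔R), site 5 (P↔N), site 10 (W↔G), site 11 (E↔T), site 13 (L↔A), site 17 (T↔I), site 23 (D↔P).
p = 7/41 = 0.170732.
d = −ln(1 − 0.170732) = −ln(0.829268) = 0.1872.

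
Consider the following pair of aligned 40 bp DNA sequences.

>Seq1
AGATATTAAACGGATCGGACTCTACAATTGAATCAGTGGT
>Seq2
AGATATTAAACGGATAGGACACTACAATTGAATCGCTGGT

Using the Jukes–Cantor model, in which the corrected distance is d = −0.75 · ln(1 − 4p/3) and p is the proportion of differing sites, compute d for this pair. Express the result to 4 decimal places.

Mismatches occur at site 16 (C/A), site 21 (T/A), site 35 (A/G), site 36 (G/C).
p = 4/40 = 0.100000.
d = −0.75 · ln(1 − (4/3)·0.100000) = −0.75 · ln(0.866667) = −0.75 · (-0.143100) = 0.1073.

0.1073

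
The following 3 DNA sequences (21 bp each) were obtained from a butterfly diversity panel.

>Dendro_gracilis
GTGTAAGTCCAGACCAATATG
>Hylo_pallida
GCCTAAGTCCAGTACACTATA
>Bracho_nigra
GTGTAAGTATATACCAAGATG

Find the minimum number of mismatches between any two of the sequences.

Pairwise Hamming distances:
  Dendro_gracilis vs Hylo_pallida: 6
  Dendro_gracilis vs Bracho_nigra: 4
  Hylo_pallida vs Bracho_nigra: 10
The smallest is 4, between Dendro_gracilis and Bracho_nigra.

4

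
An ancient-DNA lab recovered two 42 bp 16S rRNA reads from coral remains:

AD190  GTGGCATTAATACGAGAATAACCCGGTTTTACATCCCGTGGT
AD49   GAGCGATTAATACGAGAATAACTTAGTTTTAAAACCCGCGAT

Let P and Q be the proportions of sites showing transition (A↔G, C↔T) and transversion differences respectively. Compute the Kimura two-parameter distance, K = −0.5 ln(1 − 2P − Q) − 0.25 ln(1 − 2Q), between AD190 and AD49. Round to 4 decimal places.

Mismatches occur at site 2 (T→A, transversion), site 4 (G→C, transversion), site 5 (C→G, transversion), site 23 (C→T, transition), site 24 (C→T, transition), site 25 (G→A, transition), site 32 (C→A, transversion), site 34 (T→A, transversion), site 39 (T→C, transition), site 41 (G→A, transition).
Of the 10 differences, 5 transitions and 5 transversions over 42 sites: P = 5/42 = 0.119048, Q = 5/42 = 0.119048.
d = −0.5·ln(0.642856) − 0.25·ln(0.761904) = −0.5·(-0.441835) − 0.25·(-0.271935) = 0.2889.

0.2889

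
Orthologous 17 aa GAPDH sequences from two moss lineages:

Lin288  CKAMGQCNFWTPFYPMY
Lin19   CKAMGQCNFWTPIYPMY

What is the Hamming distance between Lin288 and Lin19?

1

A single mismatch occurs at site 13 (F/I).
That gives 1 mismatch out of 17 aligned sites, so the Hamming distance is 1.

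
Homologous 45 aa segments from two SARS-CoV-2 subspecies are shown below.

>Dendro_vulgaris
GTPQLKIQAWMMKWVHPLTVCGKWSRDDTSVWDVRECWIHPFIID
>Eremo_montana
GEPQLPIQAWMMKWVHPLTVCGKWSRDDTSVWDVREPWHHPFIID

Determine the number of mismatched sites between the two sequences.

4

Mismatches occur at site 2 (T→E), site 6 (K→P), site 37 (C→P), site 39 (I→H).
That gives 4 mismatches out of 45 aligned sites, so the Hamming distance is 4.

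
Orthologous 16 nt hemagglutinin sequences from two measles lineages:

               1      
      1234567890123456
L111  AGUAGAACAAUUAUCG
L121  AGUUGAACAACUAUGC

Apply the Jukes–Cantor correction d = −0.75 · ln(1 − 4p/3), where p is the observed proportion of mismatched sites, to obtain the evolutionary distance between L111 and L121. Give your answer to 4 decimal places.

0.3041

The sequences differ at positions 4 (A/U), 11 (U/C), 15 (C/G), 16 (G/C).
p = 4/16 = 0.250000.
d = −0.75 · ln(1 − (4/3)·0.250000) = −0.75 · ln(0.666667) = −0.75 · (-0.405465) = 0.3041.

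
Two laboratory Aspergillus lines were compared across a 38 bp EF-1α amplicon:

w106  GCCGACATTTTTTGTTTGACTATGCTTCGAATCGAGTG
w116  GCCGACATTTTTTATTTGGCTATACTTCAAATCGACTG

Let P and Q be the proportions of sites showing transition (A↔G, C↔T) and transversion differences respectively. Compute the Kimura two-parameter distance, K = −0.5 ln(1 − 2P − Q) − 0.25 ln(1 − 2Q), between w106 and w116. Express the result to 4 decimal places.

0.1487

Differing sites — 14:G/A (Ti); 19:A/G (Ti); 24:G/A (Ti); 29:G/A (Ti); 36:G/C (Tv).
Of the 5 differences, 4 transitions and 1 transversion over 38 sites: P = 4/38 = 0.105263, Q = 1/38 = 0.026316.
d = −0.5·ln(0.763158) − 0.25·ln(0.947368) = −0.5·(-0.270290) − 0.25·(-0.054068) = 0.1487.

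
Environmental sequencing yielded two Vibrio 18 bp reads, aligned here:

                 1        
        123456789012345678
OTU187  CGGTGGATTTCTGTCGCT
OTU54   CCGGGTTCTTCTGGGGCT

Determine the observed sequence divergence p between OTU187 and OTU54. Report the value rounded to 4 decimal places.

0.3889

Differing sites — 2:G/C; 4:T/G; 6:G/T; 7:A/T; 8:T/C; 14:T/G; 15:C/G.
There are 7 differences over 18 sites, so p = 7/18 = 0.3889.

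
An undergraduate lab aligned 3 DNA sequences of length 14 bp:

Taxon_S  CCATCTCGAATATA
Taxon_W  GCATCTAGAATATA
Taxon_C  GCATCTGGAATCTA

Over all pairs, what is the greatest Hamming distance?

Pairwise Hamming distances:
  Taxon_S vs Taxon_W: 2
  Taxon_S vs Taxon_C: 3
  Taxon_W vs Taxon_C: 2
The largest is 3, between Taxon_S and Taxon_C.

3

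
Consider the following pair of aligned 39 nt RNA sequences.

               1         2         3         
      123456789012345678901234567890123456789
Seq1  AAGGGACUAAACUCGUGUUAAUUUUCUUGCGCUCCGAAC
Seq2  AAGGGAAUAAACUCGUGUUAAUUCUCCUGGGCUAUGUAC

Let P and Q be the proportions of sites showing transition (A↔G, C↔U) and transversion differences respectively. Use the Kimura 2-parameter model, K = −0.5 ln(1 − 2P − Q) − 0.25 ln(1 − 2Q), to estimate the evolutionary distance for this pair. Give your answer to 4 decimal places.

Mismatches occur at site 7 (C→A, transversion), site 24 (U→C, transition), site 27 (U→C, transition), site 30 (C→G, transversion), site 34 (C→A, transversion), site 35 (C→U, transition), site 37 (A→U, transversion).
Of the 7 differences, 3 transitions and 4 transversions over 39 sites: P = 3/39 = 0.076923, Q = 4/39 = 0.102564.
d = −0.5·ln(0.743590) − 0.25·ln(0.794872) = −0.5·(-0.296265) − 0.25·(-0.229574) = 0.2055.

0.2055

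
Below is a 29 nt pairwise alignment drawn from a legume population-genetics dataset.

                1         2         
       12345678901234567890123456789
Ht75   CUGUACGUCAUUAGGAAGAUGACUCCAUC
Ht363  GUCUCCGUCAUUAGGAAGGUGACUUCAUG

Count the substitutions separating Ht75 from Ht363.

The sequences differ at positions 1 (C/G), 3 (G/C), 5 (A/C), 19 (A/G), 25 (C/U), 29 (C/G).
That gives 6 mismatches out of 29 aligned sites, so the Hamming distance is 6.

6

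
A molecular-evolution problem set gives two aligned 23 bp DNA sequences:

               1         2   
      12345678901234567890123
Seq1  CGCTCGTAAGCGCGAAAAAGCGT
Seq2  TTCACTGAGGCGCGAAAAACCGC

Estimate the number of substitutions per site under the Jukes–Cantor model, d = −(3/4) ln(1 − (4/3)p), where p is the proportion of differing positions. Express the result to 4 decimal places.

0.4674

Differing sites — 1:C/T; 2:G/T; 4:T/A; 6:G/T; 7:T/G; 9:A/G; 20:G/C; 23:T/C.
p = 8/23 = 0.347826.
d = −0.75 · ln(1 − (4/3)·0.347826) = −0.75 · ln(0.536232) = −0.75 · (-0.623188) = 0.4674.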